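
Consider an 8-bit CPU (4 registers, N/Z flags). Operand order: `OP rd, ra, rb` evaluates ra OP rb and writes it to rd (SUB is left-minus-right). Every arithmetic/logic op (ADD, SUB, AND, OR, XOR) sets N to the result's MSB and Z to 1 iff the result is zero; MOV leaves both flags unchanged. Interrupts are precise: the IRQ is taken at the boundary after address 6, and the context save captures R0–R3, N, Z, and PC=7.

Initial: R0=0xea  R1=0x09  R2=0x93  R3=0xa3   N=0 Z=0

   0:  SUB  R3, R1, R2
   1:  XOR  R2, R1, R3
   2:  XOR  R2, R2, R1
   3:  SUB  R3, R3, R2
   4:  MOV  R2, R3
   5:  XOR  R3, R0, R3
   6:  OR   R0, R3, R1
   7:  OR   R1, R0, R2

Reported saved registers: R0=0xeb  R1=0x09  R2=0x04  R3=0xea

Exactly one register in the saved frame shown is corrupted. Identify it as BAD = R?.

BAD = R2

after  0: R0=0xea R1=0x09 R2=0x93 R3=0x76  N=0 Z=0
after  1: R0=0xea R1=0x09 R2=0x7f R3=0x76  N=0 Z=0
after  2: R0=0xea R1=0x09 R2=0x76 R3=0x76  N=0 Z=0
after  3: R0=0xea R1=0x09 R2=0x76 R3=0x00  N=0 Z=1
after  4: R0=0xea R1=0x09 R2=0x00 R3=0x00  N=0 Z=1
after  5: R0=0xea R1=0x09 R2=0x00 R3=0xea  N=1 Z=0
after  6: R0=0xeb R1=0x09 R2=0x00 R3=0xea  N=1 Z=0
-- IRQ taken; context saved, return-PC = 7 --
mismatch: R2: reported 0x04 vs actual 0x00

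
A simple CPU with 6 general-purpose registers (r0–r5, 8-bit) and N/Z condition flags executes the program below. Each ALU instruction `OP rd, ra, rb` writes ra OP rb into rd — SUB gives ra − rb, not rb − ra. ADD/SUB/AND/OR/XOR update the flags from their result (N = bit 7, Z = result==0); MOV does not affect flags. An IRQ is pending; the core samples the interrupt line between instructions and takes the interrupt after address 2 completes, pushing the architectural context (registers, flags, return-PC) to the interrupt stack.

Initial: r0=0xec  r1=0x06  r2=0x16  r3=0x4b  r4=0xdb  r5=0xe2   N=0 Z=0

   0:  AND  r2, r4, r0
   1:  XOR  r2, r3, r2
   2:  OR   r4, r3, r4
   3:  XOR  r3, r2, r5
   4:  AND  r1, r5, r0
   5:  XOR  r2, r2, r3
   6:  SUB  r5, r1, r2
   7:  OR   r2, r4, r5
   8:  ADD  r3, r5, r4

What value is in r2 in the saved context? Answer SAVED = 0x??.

after  0: r0=0xec r1=0x06 r2=0xc8 r3=0x4b r4=0xdb r5=0xe2  N=1 Z=0
after  1: r0=0xec r1=0x06 r2=0x83 r3=0x4b r4=0xdb r5=0xe2  N=1 Z=0
after  2: r0=0xec r1=0x06 r2=0x83 r3=0x4b r4=0xdb r5=0xe2  N=1 Z=0
-- IRQ taken; context saved, return-PC = 3 --

SAVED = 0x83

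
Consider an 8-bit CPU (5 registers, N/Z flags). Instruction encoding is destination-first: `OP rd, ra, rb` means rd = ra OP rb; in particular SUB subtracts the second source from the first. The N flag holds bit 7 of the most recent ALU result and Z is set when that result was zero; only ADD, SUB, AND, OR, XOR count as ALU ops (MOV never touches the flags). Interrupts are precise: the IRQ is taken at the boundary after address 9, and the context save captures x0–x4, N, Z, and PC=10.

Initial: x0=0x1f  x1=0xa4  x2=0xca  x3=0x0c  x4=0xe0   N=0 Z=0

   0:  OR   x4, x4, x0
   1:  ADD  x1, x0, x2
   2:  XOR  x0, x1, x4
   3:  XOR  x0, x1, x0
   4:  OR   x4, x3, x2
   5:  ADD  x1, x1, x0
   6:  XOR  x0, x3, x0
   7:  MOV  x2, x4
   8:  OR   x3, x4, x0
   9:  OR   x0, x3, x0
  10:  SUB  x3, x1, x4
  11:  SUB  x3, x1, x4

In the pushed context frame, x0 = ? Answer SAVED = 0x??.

after  0: x0=0x1f x1=0xa4 x2=0xca x3=0x0c x4=0xff  N=1 Z=0
after  1: x0=0x1f x1=0xe9 x2=0xca x3=0x0c x4=0xff  N=1 Z=0
after  2: x0=0x16 x1=0xe9 x2=0xca x3=0x0c x4=0xff  N=0 Z=0
after  3: x0=0xff x1=0xe9 x2=0xca x3=0x0c x4=0xff  N=1 Z=0
after  4: x0=0xff x1=0xe9 x2=0xca x3=0x0c x4=0xce  N=1 Z=0
after  5: x0=0xff x1=0xe8 x2=0xca x3=0x0c x4=0xce  N=1 Z=0
after  6: x0=0xf3 x1=0xe8 x2=0xca x3=0x0c x4=0xce  N=1 Z=0
after  7: x0=0xf3 x1=0xe8 x2=0xce x3=0x0c x4=0xce  N=1 Z=0
after  8: x0=0xf3 x1=0xe8 x2=0xce x3=0xff x4=0xce  N=1 Z=0
after  9: x0=0xff x1=0xe8 x2=0xce x3=0xff x4=0xce  N=1 Z=0
-- IRQ taken; context saved, return-PC = 10 --

SAVED = 0xff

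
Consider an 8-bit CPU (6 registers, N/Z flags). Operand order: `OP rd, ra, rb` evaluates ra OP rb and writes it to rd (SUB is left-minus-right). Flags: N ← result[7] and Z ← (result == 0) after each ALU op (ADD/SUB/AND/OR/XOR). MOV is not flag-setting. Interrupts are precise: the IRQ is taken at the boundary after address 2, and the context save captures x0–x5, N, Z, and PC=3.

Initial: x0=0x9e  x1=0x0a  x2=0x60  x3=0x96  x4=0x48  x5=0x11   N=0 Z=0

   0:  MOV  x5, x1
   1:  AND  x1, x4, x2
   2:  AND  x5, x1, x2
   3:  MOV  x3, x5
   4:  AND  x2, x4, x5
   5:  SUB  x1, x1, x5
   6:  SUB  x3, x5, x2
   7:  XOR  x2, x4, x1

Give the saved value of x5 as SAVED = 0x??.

after  0: x0=0x9e x1=0x0a x2=0x60 x3=0x96 x4=0x48 x5=0x0a  N=0 Z=0
after  1: x0=0x9e x1=0x40 x2=0x60 x3=0x96 x4=0x48 x5=0x0a  N=0 Z=0
after  2: x0=0x9e x1=0x40 x2=0x60 x3=0x96 x4=0x48 x5=0x40  N=0 Z=0
-- IRQ taken; context saved, return-PC = 3 --

SAVED = 0x40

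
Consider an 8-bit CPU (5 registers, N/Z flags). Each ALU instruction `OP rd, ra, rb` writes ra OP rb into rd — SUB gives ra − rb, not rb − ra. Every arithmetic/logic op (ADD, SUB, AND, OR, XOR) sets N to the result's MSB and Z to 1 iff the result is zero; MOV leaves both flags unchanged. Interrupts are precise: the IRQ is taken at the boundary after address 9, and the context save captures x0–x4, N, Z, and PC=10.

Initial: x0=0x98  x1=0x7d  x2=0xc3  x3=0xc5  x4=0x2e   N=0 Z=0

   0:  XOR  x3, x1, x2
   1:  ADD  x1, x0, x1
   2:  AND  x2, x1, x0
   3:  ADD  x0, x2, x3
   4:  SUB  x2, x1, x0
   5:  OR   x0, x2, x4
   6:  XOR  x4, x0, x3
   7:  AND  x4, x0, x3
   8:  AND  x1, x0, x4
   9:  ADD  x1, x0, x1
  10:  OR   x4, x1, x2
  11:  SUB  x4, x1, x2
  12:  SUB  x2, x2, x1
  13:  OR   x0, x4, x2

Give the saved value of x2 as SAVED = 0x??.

after  0: x0=0x98 x1=0x7d x2=0xc3 x3=0xbe x4=0x2e  N=1 Z=0
after  1: x0=0x98 x1=0x15 x2=0xc3 x3=0xbe x4=0x2e  N=0 Z=0
after  2: x0=0x98 x1=0x15 x2=0x10 x3=0xbe x4=0x2e  N=0 Z=0
after  3: x0=0xce x1=0x15 x2=0x10 x3=0xbe x4=0x2e  N=1 Z=0
after  4: x0=0xce x1=0x15 x2=0x47 x3=0xbe x4=0x2e  N=0 Z=0
after  5: x0=0x6f x1=0x15 x2=0x47 x3=0xbe x4=0x2e  N=0 Z=0
after  6: x0=0x6f x1=0x15 x2=0x47 x3=0xbe x4=0xd1  N=1 Z=0
after  7: x0=0x6f x1=0x15 x2=0x47 x3=0xbe x4=0x2e  N=0 Z=0
after  8: x0=0x6f x1=0x2e x2=0x47 x3=0xbe x4=0x2e  N=0 Z=0
after  9: x0=0x6f x1=0x9d x2=0x47 x3=0xbe x4=0x2e  N=1 Z=0
-- IRQ taken; context saved, return-PC = 10 --

SAVED = 0x47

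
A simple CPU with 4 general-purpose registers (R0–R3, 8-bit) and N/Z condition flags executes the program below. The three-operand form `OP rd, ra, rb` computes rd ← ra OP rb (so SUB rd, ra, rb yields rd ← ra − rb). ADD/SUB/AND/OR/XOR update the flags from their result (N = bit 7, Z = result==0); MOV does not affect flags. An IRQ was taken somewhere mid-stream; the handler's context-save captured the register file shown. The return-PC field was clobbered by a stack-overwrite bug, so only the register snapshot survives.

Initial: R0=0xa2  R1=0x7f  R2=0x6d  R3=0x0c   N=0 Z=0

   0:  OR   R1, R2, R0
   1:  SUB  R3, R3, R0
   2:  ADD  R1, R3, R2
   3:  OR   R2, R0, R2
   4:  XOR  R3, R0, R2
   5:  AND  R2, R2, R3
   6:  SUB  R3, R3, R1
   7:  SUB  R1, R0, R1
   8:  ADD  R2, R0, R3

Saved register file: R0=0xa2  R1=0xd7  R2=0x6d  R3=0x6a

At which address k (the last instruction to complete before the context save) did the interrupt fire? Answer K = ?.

after  0: R0=0xa2 R1=0xef R2=0x6d R3=0x0c  N=1 Z=0
after  1: R0=0xa2 R1=0xef R2=0x6d R3=0x6a  N=0 Z=0
after  2: R0=0xa2 R1=0xd7 R2=0x6d R3=0x6a  N=1 Z=0
-- IRQ taken; context saved, return-PC = 3 --

K = 2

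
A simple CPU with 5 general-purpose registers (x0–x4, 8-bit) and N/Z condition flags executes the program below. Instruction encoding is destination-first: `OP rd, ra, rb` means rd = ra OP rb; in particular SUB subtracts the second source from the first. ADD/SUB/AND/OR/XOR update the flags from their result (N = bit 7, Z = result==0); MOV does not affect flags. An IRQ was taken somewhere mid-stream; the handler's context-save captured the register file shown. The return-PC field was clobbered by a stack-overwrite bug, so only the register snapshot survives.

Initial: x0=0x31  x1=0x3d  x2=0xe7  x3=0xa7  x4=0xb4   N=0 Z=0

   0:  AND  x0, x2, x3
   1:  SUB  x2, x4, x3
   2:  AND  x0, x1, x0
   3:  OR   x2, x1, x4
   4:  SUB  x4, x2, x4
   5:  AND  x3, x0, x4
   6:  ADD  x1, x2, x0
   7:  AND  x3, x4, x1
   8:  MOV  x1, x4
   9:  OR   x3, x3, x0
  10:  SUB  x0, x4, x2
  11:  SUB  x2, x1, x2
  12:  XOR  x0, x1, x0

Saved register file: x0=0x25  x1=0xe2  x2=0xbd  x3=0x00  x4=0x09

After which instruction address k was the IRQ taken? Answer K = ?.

K = 7

after  0: x0=0xa7 x1=0x3d x2=0xe7 x3=0xa7 x4=0xb4  N=1 Z=0
after  1: x0=0xa7 x1=0x3d x2=0x0d x3=0xa7 x4=0xb4  N=0 Z=0
after  2: x0=0x25 x1=0x3d x2=0x0d x3=0xa7 x4=0xb4  N=0 Z=0
after  3: x0=0x25 x1=0x3d x2=0xbd x3=0xa7 x4=0xb4  N=1 Z=0
after  4: x0=0x25 x1=0x3d x2=0xbd x3=0xa7 x4=0x09  N=0 Z=0
after  5: x0=0x25 x1=0x3d x2=0xbd x3=0x01 x4=0x09  N=0 Z=0
after  6: x0=0x25 x1=0xe2 x2=0xbd x3=0x01 x4=0x09  N=1 Z=0
after  7: x0=0x25 x1=0xe2 x2=0xbd x3=0x00 x4=0x09  N=0 Z=1
-- IRQ taken; context saved, return-PC = 8 --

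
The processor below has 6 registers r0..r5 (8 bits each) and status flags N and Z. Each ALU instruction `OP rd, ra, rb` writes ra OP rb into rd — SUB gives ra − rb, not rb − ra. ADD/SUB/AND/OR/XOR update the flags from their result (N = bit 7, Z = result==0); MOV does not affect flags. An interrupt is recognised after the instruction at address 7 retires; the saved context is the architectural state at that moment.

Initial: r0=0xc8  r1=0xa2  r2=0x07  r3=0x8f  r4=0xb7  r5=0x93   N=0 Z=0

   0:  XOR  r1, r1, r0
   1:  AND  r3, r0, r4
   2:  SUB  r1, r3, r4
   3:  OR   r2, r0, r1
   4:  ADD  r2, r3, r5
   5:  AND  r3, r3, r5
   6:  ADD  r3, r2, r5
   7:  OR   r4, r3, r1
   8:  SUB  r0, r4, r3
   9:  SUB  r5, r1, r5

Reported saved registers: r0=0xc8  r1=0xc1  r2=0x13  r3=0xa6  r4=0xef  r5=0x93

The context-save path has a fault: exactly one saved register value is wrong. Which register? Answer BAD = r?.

after  0: r0=0xc8 r1=0x6a r2=0x07 r3=0x8f r4=0xb7 r5=0x93  N=0 Z=0
after  1: r0=0xc8 r1=0x6a r2=0x07 r3=0x80 r4=0xb7 r5=0x93  N=1 Z=0
after  2: r0=0xc8 r1=0xc9 r2=0x07 r3=0x80 r4=0xb7 r5=0x93  N=1 Z=0
after  3: r0=0xc8 r1=0xc9 r2=0xc9 r3=0x80 r4=0xb7 r5=0x93  N=1 Z=0
after  4: r0=0xc8 r1=0xc9 r2=0x13 r3=0x80 r4=0xb7 r5=0x93  N=0 Z=0
after  5: r0=0xc8 r1=0xc9 r2=0x13 r3=0x80 r4=0xb7 r5=0x93  N=1 Z=0
after  6: r0=0xc8 r1=0xc9 r2=0x13 r3=0xa6 r4=0xb7 r5=0x93  N=1 Z=0
after  7: r0=0xc8 r1=0xc9 r2=0x13 r3=0xa6 r4=0xef r5=0x93  N=1 Z=0
-- IRQ taken; context saved, return-PC = 8 --
mismatch: r1: reported 0xc1 vs actual 0xc9

BAD = r1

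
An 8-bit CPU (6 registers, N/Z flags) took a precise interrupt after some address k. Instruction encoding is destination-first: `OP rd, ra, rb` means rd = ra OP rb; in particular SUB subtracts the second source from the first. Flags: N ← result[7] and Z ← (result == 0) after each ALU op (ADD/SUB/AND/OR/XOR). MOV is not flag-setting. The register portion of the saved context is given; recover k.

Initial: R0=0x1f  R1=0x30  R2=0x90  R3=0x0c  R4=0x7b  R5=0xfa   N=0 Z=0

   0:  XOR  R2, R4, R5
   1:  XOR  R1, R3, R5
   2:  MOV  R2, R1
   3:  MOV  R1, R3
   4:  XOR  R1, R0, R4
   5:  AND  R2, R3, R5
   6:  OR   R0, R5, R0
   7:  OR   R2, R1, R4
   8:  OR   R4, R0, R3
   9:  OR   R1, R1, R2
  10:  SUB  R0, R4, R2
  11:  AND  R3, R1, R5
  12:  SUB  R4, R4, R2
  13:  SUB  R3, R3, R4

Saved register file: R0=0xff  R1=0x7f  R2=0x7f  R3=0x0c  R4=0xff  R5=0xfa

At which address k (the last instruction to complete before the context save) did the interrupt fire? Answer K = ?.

after  0: R0=0x1f R1=0x30 R2=0x81 R3=0x0c R4=0x7b R5=0xfa  N=1 Z=0
after  1: R0=0x1f R1=0xf6 R2=0x81 R3=0x0c R4=0x7b R5=0xfa  N=1 Z=0
after  2: R0=0x1f R1=0xf6 R2=0xf6 R3=0x0c R4=0x7b R5=0xfa  N=1 Z=0
after  3: R0=0x1f R1=0x0c R2=0xf6 R3=0x0c R4=0x7b R5=0xfa  N=1 Z=0
after  4: R0=0x1f R1=0x64 R2=0xf6 R3=0x0c R4=0x7b R5=0xfa  N=0 Z=0
after  5: R0=0x1f R1=0x64 R2=0x08 R3=0x0c R4=0x7b R5=0xfa  N=0 Z=0
after  6: R0=0xff R1=0x64 R2=0x08 R3=0x0c R4=0x7b R5=0xfa  N=1 Z=0
after  7: R0=0xff R1=0x64 R2=0x7f R3=0x0c R4=0x7b R5=0xfa  N=0 Z=0
after  8: R0=0xff R1=0x64 R2=0x7f R3=0x0c R4=0xff R5=0xfa  N=1 Z=0
after  9: R0=0xff R1=0x7f R2=0x7f R3=0x0c R4=0xff R5=0xfa  N=0 Z=0
-- IRQ taken; context saved, return-PC = 10 --

K = 9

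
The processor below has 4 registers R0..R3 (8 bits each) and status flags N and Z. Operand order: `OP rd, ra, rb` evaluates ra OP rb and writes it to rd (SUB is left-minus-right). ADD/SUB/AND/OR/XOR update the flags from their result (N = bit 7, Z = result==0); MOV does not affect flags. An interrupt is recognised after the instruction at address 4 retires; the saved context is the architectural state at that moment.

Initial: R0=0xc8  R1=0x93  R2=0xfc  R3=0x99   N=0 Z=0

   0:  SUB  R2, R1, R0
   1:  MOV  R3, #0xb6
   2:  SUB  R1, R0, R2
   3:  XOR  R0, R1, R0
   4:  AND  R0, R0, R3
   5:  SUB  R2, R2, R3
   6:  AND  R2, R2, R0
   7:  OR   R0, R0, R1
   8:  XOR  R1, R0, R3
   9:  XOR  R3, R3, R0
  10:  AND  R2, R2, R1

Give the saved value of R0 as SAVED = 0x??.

SAVED = 0x34

after  0: R0=0xc8 R1=0x93 R2=0xcb R3=0x99  N=1 Z=0
after  1: R0=0xc8 R1=0x93 R2=0xcb R3=0xb6  N=1 Z=0
after  2: R0=0xc8 R1=0xfd R2=0xcb R3=0xb6  N=1 Z=0
after  3: R0=0x35 R1=0xfd R2=0xcb R3=0xb6  N=0 Z=0
after  4: R0=0x34 R1=0xfd R2=0xcb R3=0xb6  N=0 Z=0
-- IRQ taken; context saved, return-PC = 5 --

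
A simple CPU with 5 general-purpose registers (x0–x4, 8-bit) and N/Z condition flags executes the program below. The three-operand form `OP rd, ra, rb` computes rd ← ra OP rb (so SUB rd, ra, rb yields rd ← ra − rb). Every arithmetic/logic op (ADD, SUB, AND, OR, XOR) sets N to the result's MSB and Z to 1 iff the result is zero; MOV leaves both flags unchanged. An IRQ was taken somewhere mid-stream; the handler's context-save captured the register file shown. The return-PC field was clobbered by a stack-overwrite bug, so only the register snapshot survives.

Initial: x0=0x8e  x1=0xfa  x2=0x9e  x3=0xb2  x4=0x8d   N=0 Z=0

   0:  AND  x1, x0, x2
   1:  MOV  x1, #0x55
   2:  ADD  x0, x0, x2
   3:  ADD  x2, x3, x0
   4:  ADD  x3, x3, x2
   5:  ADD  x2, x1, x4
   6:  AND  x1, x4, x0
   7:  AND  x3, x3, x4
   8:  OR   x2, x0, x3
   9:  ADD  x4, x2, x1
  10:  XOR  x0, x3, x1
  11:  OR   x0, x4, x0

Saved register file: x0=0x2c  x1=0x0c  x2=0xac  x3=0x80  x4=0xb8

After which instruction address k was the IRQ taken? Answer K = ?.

K = 9

after  0: x0=0x8e x1=0x8e x2=0x9e x3=0xb2 x4=0x8d  N=1 Z=0
after  1: x0=0x8e x1=0x55 x2=0x9e x3=0xb2 x4=0x8d  N=1 Z=0
after  2: x0=0x2c x1=0x55 x2=0x9e x3=0xb2 x4=0x8d  N=0 Z=0
after  3: x0=0x2c x1=0x55 x2=0xde x3=0xb2 x4=0x8d  N=1 Z=0
after  4: x0=0x2c x1=0x55 x2=0xde x3=0x90 x4=0x8d  N=1 Z=0
after  5: x0=0x2c x1=0x55 x2=0xe2 x3=0x90 x4=0x8d  N=1 Z=0
after  6: x0=0x2c x1=0x0c x2=0xe2 x3=0x90 x4=0x8d  N=0 Z=0
after  7: x0=0x2c x1=0x0c x2=0xe2 x3=0x80 x4=0x8d  N=1 Z=0
after  8: x0=0x2c x1=0x0c x2=0xac x3=0x80 x4=0x8d  N=1 Z=0
after  9: x0=0x2c x1=0x0c x2=0xac x3=0x80 x4=0xb8  N=1 Z=0
-- IRQ taken; context saved, return-PC = 10 --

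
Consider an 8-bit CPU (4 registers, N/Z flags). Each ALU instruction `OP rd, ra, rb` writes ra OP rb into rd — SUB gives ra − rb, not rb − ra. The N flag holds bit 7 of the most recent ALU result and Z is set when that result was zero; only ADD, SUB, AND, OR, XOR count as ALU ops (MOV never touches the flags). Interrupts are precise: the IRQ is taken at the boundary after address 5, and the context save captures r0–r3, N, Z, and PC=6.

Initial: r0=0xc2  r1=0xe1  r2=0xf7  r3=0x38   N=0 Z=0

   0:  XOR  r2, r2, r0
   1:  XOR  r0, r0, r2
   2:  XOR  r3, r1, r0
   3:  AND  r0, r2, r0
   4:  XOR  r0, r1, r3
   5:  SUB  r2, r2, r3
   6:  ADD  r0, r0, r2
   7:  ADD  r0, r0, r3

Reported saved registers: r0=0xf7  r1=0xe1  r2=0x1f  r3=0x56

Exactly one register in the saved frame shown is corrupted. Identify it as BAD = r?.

after  0: r0=0xc2 r1=0xe1 r2=0x35 r3=0x38  N=0 Z=0
after  1: r0=0xf7 r1=0xe1 r2=0x35 r3=0x38  N=1 Z=0
after  2: r0=0xf7 r1=0xe1 r2=0x35 r3=0x16  N=0 Z=0
after  3: r0=0x35 r1=0xe1 r2=0x35 r3=0x16  N=0 Z=0
after  4: r0=0xf7 r1=0xe1 r2=0x35 r3=0x16  N=1 Z=0
after  5: r0=0xf7 r1=0xe1 r2=0x1f r3=0x16  N=0 Z=0
-- IRQ taken; context saved, return-PC = 6 --
mismatch: r3: reported 0x56 vs actual 0x16

BAD = r3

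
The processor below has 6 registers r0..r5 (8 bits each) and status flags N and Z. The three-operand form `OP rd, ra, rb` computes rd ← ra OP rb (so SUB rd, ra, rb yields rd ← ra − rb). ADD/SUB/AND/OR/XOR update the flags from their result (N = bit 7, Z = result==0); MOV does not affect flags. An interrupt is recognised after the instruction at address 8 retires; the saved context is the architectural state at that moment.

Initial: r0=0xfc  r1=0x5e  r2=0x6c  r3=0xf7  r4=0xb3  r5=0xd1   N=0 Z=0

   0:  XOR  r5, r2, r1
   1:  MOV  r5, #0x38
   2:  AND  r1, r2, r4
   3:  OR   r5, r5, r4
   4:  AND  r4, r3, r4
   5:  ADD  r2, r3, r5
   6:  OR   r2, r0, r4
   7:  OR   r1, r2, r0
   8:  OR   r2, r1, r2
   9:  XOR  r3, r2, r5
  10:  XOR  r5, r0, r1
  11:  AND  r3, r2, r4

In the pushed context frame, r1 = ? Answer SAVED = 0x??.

SAVED = 0xff

after  0: r0=0xfc r1=0x5e r2=0x6c r3=0xf7 r4=0xb3 r5=0x32  N=0 Z=0
after  1: r0=0xfc r1=0x5e r2=0x6c r3=0xf7 r4=0xb3 r5=0x38  N=0 Z=0
after  2: r0=0xfc r1=0x20 r2=0x6c r3=0xf7 r4=0xb3 r5=0x38  N=0 Z=0
after  3: r0=0xfc r1=0x20 r2=0x6c r3=0xf7 r4=0xb3 r5=0xbb  N=1 Z=0
after  4: r0=0xfc r1=0x20 r2=0x6c r3=0xf7 r4=0xb3 r5=0xbb  N=1 Z=0
after  5: r0=0xfc r1=0x20 r2=0xb2 r3=0xf7 r4=0xb3 r5=0xbb  N=1 Z=0
after  6: r0=0xfc r1=0x20 r2=0xff r3=0xf7 r4=0xb3 r5=0xbb  N=1 Z=0
after  7: r0=0xfc r1=0xff r2=0xff r3=0xf7 r4=0xb3 r5=0xbb  N=1 Z=0
after  8: r0=0xfc r1=0xff r2=0xff r3=0xf7 r4=0xb3 r5=0xbb  N=1 Z=0
-- IRQ taken; context saved, return-PC = 9 --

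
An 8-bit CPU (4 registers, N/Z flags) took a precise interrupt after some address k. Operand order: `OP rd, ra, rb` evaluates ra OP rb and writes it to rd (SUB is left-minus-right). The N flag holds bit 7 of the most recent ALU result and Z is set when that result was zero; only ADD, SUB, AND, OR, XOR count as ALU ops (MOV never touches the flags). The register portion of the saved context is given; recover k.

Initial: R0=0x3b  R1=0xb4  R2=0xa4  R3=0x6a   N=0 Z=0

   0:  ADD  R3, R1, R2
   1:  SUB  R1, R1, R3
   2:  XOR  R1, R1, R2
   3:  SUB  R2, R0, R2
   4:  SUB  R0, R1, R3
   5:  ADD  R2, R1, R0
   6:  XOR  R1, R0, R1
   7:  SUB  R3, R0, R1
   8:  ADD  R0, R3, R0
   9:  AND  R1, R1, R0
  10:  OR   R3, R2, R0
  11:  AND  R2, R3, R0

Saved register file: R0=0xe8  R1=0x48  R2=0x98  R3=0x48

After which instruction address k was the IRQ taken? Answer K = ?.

after  0: R0=0x3b R1=0xb4 R2=0xa4 R3=0x58  N=0 Z=0
after  1: R0=0x3b R1=0x5c R2=0xa4 R3=0x58  N=0 Z=0
after  2: R0=0x3b R1=0xf8 R2=0xa4 R3=0x58  N=1 Z=0
after  3: R0=0x3b R1=0xf8 R2=0x97 R3=0x58  N=1 Z=0
after  4: R0=0xa0 R1=0xf8 R2=0x97 R3=0x58  N=1 Z=0
after  5: R0=0xa0 R1=0xf8 R2=0x98 R3=0x58  N=1 Z=0
after  6: R0=0xa0 R1=0x58 R2=0x98 R3=0x58  N=0 Z=0
after  7: R0=0xa0 R1=0x58 R2=0x98 R3=0x48  N=0 Z=0
after  8: R0=0xe8 R1=0x58 R2=0x98 R3=0x48  N=1 Z=0
after  9: R0=0xe8 R1=0x48 R2=0x98 R3=0x48  N=0 Z=0
-- IRQ taken; context saved, return-PC = 10 --

K = 9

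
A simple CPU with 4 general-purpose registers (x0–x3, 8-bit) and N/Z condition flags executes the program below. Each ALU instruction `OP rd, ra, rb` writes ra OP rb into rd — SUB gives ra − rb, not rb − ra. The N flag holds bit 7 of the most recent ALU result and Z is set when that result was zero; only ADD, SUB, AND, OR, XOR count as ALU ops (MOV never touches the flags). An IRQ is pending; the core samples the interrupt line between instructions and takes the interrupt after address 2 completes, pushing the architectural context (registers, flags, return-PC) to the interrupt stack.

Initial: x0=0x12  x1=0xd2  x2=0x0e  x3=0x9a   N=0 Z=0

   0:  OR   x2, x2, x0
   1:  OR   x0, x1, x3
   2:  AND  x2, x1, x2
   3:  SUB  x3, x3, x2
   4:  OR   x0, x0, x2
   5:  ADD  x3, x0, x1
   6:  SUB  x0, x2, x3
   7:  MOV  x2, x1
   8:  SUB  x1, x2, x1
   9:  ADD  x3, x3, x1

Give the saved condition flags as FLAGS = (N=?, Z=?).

after  0: x0=0x12 x1=0xd2 x2=0x1e x3=0x9a  N=0 Z=0
after  1: x0=0xda x1=0xd2 x2=0x1e x3=0x9a  N=1 Z=0
after  2: x0=0xda x1=0xd2 x2=0x12 x3=0x9a  N=0 Z=0
-- IRQ taken; context saved, return-PC = 3 --

FLAGS = (N=0, Z=0)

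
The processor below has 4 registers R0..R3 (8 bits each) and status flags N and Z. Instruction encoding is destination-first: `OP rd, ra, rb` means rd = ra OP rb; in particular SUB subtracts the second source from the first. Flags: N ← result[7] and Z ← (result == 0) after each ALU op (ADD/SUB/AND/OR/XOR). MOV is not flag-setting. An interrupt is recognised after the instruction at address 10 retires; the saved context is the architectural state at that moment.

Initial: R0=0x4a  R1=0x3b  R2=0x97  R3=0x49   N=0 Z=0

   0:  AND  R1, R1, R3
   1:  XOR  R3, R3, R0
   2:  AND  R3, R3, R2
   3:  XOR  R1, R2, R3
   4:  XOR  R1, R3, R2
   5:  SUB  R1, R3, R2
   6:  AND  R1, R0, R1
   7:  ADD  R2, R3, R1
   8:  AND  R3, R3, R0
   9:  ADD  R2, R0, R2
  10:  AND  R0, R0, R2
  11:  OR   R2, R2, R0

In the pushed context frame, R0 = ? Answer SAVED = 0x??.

SAVED = 0x00

after  0: R0=0x4a R1=0x09 R2=0x97 R3=0x49  N=0 Z=0
after  1: R0=0x4a R1=0x09 R2=0x97 R3=0x03  N=0 Z=0
after  2: R0=0x4a R1=0x09 R2=0x97 R3=0x03  N=0 Z=0
after  3: R0=0x4a R1=0x94 R2=0x97 R3=0x03  N=1 Z=0
after  4: R0=0x4a R1=0x94 R2=0x97 R3=0x03  N=1 Z=0
after  5: R0=0x4a R1=0x6c R2=0x97 R3=0x03  N=0 Z=0
after  6: R0=0x4a R1=0x48 R2=0x97 R3=0x03  N=0 Z=0
after  7: R0=0x4a R1=0x48 R2=0x4b R3=0x03  N=0 Z=0
after  8: R0=0x4a R1=0x48 R2=0x4b R3=0x02  N=0 Z=0
after  9: R0=0x4a R1=0x48 R2=0x95 R3=0x02  N=1 Z=0
after 10: R0=0x00 R1=0x48 R2=0x95 R3=0x02  N=0 Z=1
-- IRQ taken; context saved, return-PC = 11 --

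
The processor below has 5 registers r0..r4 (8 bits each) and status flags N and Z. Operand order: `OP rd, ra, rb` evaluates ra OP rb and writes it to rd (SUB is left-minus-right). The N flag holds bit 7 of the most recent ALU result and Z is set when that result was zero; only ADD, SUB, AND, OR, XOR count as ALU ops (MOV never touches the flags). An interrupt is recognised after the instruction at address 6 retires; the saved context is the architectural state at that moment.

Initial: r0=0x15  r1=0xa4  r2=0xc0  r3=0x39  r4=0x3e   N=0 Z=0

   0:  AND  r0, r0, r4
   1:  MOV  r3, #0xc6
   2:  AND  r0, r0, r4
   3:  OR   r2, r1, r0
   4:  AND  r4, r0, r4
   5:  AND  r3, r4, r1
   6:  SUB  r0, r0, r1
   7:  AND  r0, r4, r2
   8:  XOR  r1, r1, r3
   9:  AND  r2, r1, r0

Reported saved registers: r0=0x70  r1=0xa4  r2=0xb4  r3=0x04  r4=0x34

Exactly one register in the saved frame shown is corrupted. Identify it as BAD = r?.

BAD = r4

after  0: r0=0x14 r1=0xa4 r2=0xc0 r3=0x39 r4=0x3e  N=0 Z=0
after  1: r0=0x14 r1=0xa4 r2=0xc0 r3=0xc6 r4=0x3e  N=0 Z=0
after  2: r0=0x14 r1=0xa4 r2=0xc0 r3=0xc6 r4=0x3e  N=0 Z=0
after  3: r0=0x14 r1=0xa4 r2=0xb4 r3=0xc6 r4=0x3e  N=1 Z=0
after  4: r0=0x14 r1=0xa4 r2=0xb4 r3=0xc6 r4=0x14  N=0 Z=0
after  5: r0=0x14 r1=0xa4 r2=0xb4 r3=0x04 r4=0x14  N=0 Z=0
after  6: r0=0x70 r1=0xa4 r2=0xb4 r3=0x04 r4=0x14  N=0 Z=0
-- IRQ taken; context saved, return-PC = 7 --
mismatch: r4: reported 0x34 vs actual 0x14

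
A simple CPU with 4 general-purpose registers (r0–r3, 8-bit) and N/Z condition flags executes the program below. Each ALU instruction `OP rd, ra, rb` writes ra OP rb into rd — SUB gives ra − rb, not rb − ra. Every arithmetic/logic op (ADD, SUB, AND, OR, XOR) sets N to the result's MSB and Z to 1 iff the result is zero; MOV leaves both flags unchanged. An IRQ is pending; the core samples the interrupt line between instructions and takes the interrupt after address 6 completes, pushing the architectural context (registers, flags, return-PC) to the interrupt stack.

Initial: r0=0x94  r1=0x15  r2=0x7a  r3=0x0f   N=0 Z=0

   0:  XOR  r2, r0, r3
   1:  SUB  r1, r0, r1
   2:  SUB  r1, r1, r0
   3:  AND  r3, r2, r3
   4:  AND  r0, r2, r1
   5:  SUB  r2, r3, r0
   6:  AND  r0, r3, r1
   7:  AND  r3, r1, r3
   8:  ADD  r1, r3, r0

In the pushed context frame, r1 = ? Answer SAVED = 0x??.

SAVED = 0xeb

after  0: r0=0x94 r1=0x15 r2=0x9b r3=0x0f  N=1 Z=0
after  1: r0=0x94 r1=0x7f r2=0x9b r3=0x0f  N=0 Z=0
after  2: r0=0x94 r1=0xeb r2=0x9b r3=0x0f  N=1 Z=0
after  3: r0=0x94 r1=0xeb r2=0x9b r3=0x0b  N=0 Z=0
after  4: r0=0x8b r1=0xeb r2=0x9b r3=0x0b  N=1 Z=0
after  5: r0=0x8b r1=0xeb r2=0x80 r3=0x0b  N=1 Z=0
after  6: r0=0x0b r1=0xeb r2=0x80 r3=0x0b  N=0 Z=0
-- IRQ taken; context saved, return-PC = 7 --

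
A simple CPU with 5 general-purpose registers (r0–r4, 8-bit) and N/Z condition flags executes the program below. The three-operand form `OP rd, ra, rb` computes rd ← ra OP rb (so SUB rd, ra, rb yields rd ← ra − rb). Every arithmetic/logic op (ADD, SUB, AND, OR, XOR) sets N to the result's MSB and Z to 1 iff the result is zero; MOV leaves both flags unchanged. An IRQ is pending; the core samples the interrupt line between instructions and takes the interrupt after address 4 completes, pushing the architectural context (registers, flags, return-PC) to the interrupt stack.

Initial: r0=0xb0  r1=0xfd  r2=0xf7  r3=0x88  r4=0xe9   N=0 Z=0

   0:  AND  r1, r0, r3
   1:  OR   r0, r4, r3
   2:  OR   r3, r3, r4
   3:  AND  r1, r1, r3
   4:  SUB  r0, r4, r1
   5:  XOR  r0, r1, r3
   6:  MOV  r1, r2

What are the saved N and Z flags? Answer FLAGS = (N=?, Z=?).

FLAGS = (N=0, Z=0)

after  0: r0=0xb0 r1=0x80 r2=0xf7 r3=0x88 r4=0xe9  N=1 Z=0
after  1: r0=0xe9 r1=0x80 r2=0xf7 r3=0x88 r4=0xe9  N=1 Z=0
after  2: r0=0xe9 r1=0x80 r2=0xf7 r3=0xe9 r4=0xe9  N=1 Z=0
after  3: r0=0xe9 r1=0x80 r2=0xf7 r3=0xe9 r4=0xe9  N=1 Z=0
after  4: r0=0x69 r1=0x80 r2=0xf7 r3=0xe9 r4=0xe9  N=0 Z=0
-- IRQ taken; context saved, return-PC = 5 --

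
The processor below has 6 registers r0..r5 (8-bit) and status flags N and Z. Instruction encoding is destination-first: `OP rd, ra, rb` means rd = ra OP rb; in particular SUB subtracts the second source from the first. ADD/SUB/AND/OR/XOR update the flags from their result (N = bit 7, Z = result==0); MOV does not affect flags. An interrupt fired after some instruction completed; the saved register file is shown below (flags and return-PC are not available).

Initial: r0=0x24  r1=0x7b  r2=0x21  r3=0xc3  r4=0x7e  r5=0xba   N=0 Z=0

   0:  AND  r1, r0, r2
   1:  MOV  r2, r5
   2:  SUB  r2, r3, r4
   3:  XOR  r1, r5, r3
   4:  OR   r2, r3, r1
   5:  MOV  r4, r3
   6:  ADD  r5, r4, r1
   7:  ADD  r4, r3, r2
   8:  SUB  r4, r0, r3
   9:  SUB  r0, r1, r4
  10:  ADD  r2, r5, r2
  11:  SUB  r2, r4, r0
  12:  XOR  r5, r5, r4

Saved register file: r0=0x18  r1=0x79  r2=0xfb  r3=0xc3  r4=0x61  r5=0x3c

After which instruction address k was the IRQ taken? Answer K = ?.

after  0: r0=0x24 r1=0x20 r2=0x21 r3=0xc3 r4=0x7e r5=0xba  N=0 Z=0
after  1: r0=0x24 r1=0x20 r2=0xba r3=0xc3 r4=0x7e r5=0xba  N=0 Z=0
after  2: r0=0x24 r1=0x20 r2=0x45 r3=0xc3 r4=0x7e r5=0xba  N=0 Z=0
after  3: r0=0x24 r1=0x79 r2=0x45 r3=0xc3 r4=0x7e r5=0xba  N=0 Z=0
after  4: r0=0x24 r1=0x79 r2=0xfb r3=0xc3 r4=0x7e r5=0xba  N=1 Z=0
after  5: r0=0x24 r1=0x79 r2=0xfb r3=0xc3 r4=0xc3 r5=0xba  N=1 Z=0
after  6: r0=0x24 r1=0x79 r2=0xfb r3=0xc3 r4=0xc3 r5=0x3c  N=0 Z=0
after  7: r0=0x24 r1=0x79 r2=0xfb r3=0xc3 r4=0xbe r5=0x3c  N=1 Z=0
after  8: r0=0x24 r1=0x79 r2=0xfb r3=0xc3 r4=0x61 r5=0x3c  N=0 Z=0
after  9: r0=0x18 r1=0x79 r2=0xfb r3=0xc3 r4=0x61 r5=0x3c  N=0 Z=0
-- IRQ taken; context saved, return-PC = 10 --

K = 9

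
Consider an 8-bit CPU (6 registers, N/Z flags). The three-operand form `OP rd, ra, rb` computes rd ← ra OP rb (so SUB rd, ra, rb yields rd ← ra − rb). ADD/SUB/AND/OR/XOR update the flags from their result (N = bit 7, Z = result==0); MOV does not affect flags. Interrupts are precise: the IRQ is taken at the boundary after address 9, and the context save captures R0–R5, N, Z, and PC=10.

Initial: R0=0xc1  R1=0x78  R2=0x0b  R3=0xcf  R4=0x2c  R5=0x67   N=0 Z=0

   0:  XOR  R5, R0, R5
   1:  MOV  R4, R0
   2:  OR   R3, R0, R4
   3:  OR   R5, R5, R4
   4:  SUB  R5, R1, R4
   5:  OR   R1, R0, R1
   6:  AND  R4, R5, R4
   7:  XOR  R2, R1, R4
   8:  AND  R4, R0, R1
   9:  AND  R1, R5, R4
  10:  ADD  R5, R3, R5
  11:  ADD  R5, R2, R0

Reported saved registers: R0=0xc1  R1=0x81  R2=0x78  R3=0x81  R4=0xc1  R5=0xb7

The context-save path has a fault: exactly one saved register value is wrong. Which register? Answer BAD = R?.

after  0: R0=0xc1 R1=0x78 R2=0x0b R3=0xcf R4=0x2c R5=0xa6  N=1 Z=0
after  1: R0=0xc1 R1=0x78 R2=0x0b R3=0xcf R4=0xc1 R5=0xa6  N=1 Z=0
after  2: R0=0xc1 R1=0x78 R2=0x0b R3=0xc1 R4=0xc1 R5=0xa6  N=1 Z=0
after  3: R0=0xc1 R1=0x78 R2=0x0b R3=0xc1 R4=0xc1 R5=0xe7  N=1 Z=0
after  4: R0=0xc1 R1=0x78 R2=0x0b R3=0xc1 R4=0xc1 R5=0xb7  N=1 Z=0
after  5: R0=0xc1 R1=0xf9 R2=0x0b R3=0xc1 R4=0xc1 R5=0xb7  N=1 Z=0
after  6: R0=0xc1 R1=0xf9 R2=0x0b R3=0xc1 R4=0x81 R5=0xb7  N=1 Z=0
after  7: R0=0xc1 R1=0xf9 R2=0x78 R3=0xc1 R4=0x81 R5=0xb7  N=0 Z=0
after  8: R0=0xc1 R1=0xf9 R2=0x78 R3=0xc1 R4=0xc1 R5=0xb7  N=1 Z=0
after  9: R0=0xc1 R1=0x81 R2=0x78 R3=0xc1 R4=0xc1 R5=0xb7  N=1 Z=0
-- IRQ taken; context saved, return-PC = 10 --
mismatch: R3: reported 0x81 vs actual 0xc1

BAD = R3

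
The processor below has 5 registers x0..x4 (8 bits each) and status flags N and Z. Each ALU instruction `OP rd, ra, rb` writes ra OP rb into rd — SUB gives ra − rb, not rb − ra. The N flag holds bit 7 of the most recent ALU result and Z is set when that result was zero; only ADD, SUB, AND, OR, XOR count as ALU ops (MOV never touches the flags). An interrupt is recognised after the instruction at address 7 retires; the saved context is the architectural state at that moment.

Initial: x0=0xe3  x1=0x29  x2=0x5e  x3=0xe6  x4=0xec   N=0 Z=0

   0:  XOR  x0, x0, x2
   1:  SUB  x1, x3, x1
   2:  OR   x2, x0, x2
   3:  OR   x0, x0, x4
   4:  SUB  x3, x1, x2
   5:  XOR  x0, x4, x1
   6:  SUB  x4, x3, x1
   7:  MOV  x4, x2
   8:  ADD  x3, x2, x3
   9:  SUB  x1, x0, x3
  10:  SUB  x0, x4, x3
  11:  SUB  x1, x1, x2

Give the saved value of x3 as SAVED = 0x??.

after  0: x0=0xbd x1=0x29 x2=0x5e x3=0xe6 x4=0xec  N=1 Z=0
after  1: x0=0xbd x1=0xbd x2=0x5e x3=0xe6 x4=0xec  N=1 Z=0
after  2: x0=0xbd x1=0xbd x2=0xff x3=0xe6 x4=0xec  N=1 Z=0
after  3: x0=0xfd x1=0xbd x2=0xff x3=0xe6 x4=0xec  N=1 Z=0
after  4: x0=0xfd x1=0xbd x2=0xff x3=0xbe x4=0xec  N=1 Z=0
after  5: x0=0x51 x1=0xbd x2=0xff x3=0xbe x4=0xec  N=0 Z=0
after  6: x0=0x51 x1=0xbd x2=0xff x3=0xbe x4=0x01  N=0 Z=0
after  7: x0=0x51 x1=0xbd x2=0xff x3=0xbe x4=0xff  N=0 Z=0
-- IRQ taken; context saved, return-PC = 8 --

SAVED = 0xbe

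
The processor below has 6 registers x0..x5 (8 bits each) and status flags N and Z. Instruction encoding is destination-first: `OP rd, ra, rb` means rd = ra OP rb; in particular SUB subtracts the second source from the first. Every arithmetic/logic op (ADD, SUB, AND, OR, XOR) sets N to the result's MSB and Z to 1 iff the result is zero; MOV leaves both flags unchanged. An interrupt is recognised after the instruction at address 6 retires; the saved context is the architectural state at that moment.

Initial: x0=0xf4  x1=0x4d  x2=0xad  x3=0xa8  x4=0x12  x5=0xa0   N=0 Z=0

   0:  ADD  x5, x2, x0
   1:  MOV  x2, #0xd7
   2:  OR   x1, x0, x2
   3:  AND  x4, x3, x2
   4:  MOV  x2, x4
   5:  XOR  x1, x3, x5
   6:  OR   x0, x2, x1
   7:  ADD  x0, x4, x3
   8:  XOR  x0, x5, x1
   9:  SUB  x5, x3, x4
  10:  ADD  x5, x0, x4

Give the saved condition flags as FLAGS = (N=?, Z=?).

after  0: x0=0xf4 x1=0x4d x2=0xad x3=0xa8 x4=0x12 x5=0xa1  N=1 Z=0
after  1: x0=0xf4 x1=0x4d x2=0xd7 x3=0xa8 x4=0x12 x5=0xa1  N=1 Z=0
after  2: x0=0xf4 x1=0xf7 x2=0xd7 x3=0xa8 x4=0x12 x5=0xa1  N=1 Z=0
after  3: x0=0xf4 x1=0xf7 x2=0xd7 x3=0xa8 x4=0x80 x5=0xa1  N=1 Z=0
after  4: x0=0xf4 x1=0xf7 x2=0x80 x3=0xa8 x4=0x80 x5=0xa1  N=1 Z=0
after  5: x0=0xf4 x1=0x09 x2=0x80 x3=0xa8 x4=0x80 x5=0xa1  N=0 Z=0
after  6: x0=0x89 x1=0x09 x2=0x80 x3=0xa8 x4=0x80 x5=0xa1  N=1 Z=0
-- IRQ taken; context saved, return-PC = 7 --

FLAGS = (N=1, Z=0)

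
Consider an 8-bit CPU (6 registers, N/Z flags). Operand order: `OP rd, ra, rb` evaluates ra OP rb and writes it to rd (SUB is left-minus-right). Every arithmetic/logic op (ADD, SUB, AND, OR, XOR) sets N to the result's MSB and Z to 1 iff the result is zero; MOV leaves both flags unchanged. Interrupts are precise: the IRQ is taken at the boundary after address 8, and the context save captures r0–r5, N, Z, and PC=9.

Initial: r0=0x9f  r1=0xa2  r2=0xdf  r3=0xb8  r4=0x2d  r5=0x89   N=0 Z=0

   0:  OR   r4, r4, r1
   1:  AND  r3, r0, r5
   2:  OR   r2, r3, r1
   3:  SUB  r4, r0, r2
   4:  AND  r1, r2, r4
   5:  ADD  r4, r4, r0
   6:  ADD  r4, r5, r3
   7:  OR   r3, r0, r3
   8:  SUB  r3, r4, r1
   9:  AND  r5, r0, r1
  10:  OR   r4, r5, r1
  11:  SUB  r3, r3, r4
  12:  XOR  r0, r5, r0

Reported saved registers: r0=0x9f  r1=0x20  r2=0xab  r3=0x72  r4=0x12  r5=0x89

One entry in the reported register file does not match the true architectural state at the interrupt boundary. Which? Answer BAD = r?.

BAD = r1

after  0: r0=0x9f r1=0xa2 r2=0xdf r3=0xb8 r4=0xaf r5=0x89  N=1 Z=0
after  1: r0=0x9f r1=0xa2 r2=0xdf r3=0x89 r4=0xaf r5=0x89  N=1 Z=0
after  2: r0=0x9f r1=0xa2 r2=0xab r3=0x89 r4=0xaf r5=0x89  N=1 Z=0
after  3: r0=0x9f r1=0xa2 r2=0xab r3=0x89 r4=0xf4 r5=0x89  N=1 Z=0
after  4: r0=0x9f r1=0xa0 r2=0xab r3=0x89 r4=0xf4 r5=0x89  N=1 Z=0
after  5: r0=0x9f r1=0xa0 r2=0xab r3=0x89 r4=0x93 r5=0x89  N=1 Z=0
after  6: r0=0x9f r1=0xa0 r2=0xab r3=0x89 r4=0x12 r5=0x89  N=0 Z=0
after  7: r0=0x9f r1=0xa0 r2=0xab r3=0x9f r4=0x12 r5=0x89  N=1 Z=0
after  8: r0=0x9f r1=0xa0 r2=0xab r3=0x72 r4=0x12 r5=0x89  N=0 Z=0
-- IRQ taken; context saved, return-PC = 9 --
mismatch: r1: reported 0x20 vs actual 0xa0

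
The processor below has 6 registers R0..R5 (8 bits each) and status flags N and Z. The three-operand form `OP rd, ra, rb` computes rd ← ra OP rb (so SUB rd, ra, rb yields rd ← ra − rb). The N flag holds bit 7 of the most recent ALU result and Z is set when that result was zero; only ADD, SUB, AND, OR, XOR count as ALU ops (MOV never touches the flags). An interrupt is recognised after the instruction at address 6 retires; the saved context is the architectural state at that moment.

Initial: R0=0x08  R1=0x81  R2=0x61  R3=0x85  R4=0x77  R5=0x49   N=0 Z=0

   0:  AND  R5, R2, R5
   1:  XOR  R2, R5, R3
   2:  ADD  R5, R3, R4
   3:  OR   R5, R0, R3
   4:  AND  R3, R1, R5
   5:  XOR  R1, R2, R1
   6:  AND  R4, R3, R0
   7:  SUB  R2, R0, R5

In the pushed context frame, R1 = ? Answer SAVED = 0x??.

after  0: R0=0x08 R1=0x81 R2=0x61 R3=0x85 R4=0x77 R5=0x41  N=0 Z=0
after  1: R0=0x08 R1=0x81 R2=0xc4 R3=0x85 R4=0x77 R5=0x41  N=1 Z=0
after  2: R0=0x08 R1=0x81 R2=0xc4 R3=0x85 R4=0x77 R5=0xfc  N=1 Z=0
after  3: R0=0x08 R1=0x81 R2=0xc4 R3=0x85 R4=0x77 R5=0x8d  N=1 Z=0
after  4: R0=0x08 R1=0x81 R2=0xc4 R3=0x81 R4=0x77 R5=0x8d  N=1 Z=0
after  5: R0=0x08 R1=0x45 R2=0xc4 R3=0x81 R4=0x77 R5=0x8d  N=0 Z=0
after  6: R0=0x08 R1=0x45 R2=0xc4 R3=0x81 R4=0x00 R5=0x8d  N=0 Z=1
-- IRQ taken; context saved, return-PC = 7 --

SAVED = 0x45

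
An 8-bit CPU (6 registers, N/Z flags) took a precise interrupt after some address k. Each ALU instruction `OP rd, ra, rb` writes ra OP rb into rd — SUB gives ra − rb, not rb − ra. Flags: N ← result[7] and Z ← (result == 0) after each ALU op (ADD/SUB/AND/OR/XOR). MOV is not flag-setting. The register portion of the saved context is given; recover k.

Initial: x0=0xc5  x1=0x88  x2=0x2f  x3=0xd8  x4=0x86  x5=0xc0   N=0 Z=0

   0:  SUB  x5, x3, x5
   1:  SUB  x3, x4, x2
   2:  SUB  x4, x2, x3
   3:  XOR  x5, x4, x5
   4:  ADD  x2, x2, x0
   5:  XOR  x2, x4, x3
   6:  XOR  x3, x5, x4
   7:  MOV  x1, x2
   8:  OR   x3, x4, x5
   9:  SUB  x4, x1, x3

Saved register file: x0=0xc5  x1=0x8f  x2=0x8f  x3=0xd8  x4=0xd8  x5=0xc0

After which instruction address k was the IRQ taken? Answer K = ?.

after  0: x0=0xc5 x1=0x88 x2=0x2f x3=0xd8 x4=0x86 x5=0x18  N=0 Z=0
after  1: x0=0xc5 x1=0x88 x2=0x2f x3=0x57 x4=0x86 x5=0x18  N=0 Z=0
after  2: x0=0xc5 x1=0x88 x2=0x2f x3=0x57 x4=0xd8 x5=0x18  N=1 Z=0
after  3: x0=0xc5 x1=0x88 x2=0x2f x3=0x57 x4=0xd8 x5=0xc0  N=1 Z=0
after  4: x0=0xc5 x1=0x88 x2=0xf4 x3=0x57 x4=0xd8 x5=0xc0  N=1 Z=0
after  5: x0=0xc5 x1=0x88 x2=0x8f x3=0x57 x4=0xd8 x5=0xc0  N=1 Z=0
after  6: x0=0xc5 x1=0x88 x2=0x8f x3=0x18 x4=0xd8 x5=0xc0  N=0 Z=0
after  7: x0=0xc5 x1=0x8f x2=0x8f x3=0x18 x4=0xd8 x5=0xc0  N=0 Z=0
after  8: x0=0xc5 x1=0x8f x2=0x8f x3=0xd8 x4=0xd8 x5=0xc0  N=1 Z=0
-- IRQ taken; context saved, return-PC = 9 --

K = 8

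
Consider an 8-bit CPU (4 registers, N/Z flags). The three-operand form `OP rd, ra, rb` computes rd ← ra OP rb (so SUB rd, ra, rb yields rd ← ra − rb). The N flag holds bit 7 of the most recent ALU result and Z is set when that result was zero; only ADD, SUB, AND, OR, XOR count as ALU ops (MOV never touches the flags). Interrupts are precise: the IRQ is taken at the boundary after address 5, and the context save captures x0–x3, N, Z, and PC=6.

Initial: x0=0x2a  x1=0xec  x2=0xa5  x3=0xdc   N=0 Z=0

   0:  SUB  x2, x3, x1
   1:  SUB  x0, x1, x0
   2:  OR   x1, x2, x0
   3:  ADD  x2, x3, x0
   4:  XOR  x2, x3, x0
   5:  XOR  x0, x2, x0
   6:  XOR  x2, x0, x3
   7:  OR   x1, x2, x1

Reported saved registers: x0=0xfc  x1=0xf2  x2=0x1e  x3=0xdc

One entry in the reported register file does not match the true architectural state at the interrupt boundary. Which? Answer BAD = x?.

BAD = x0

after  0: x0=0x2a x1=0xec x2=0xf0 x3=0xdc  N=1 Z=0
after  1: x0=0xc2 x1=0xec x2=0xf0 x3=0xdc  N=1 Z=0
after  2: x0=0xc2 x1=0xf2 x2=0xf0 x3=0xdc  N=1 Z=0
after  3: x0=0xc2 x1=0xf2 x2=0x9e x3=0xdc  N=1 Z=0
after  4: x0=0xc2 x1=0xf2 x2=0x1e x3=0xdc  N=0 Z=0
after  5: x0=0xdc x1=0xf2 x2=0x1e x3=0xdc  N=1 Z=0
-- IRQ taken; context saved, return-PC = 6 --
mismatch: x0: reported 0xfc vs actual 0xdc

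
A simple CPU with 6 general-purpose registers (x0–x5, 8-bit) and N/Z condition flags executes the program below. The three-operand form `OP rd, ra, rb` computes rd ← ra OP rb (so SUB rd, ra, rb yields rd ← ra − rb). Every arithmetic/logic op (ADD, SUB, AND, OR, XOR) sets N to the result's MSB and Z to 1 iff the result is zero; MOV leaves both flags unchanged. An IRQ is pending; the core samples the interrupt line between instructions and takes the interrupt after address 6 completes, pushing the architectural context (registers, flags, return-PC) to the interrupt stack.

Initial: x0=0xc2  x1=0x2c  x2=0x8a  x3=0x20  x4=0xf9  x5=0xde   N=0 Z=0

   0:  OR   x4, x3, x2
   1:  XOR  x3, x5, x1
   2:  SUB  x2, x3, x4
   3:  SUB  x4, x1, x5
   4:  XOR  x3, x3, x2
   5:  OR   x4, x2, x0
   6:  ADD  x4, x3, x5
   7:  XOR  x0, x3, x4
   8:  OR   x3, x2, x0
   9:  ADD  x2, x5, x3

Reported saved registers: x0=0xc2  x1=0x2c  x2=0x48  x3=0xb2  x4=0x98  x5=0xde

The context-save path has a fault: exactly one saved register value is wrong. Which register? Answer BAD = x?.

after  0: x0=0xc2 x1=0x2c x2=0x8a x3=0x20 x4=0xaa x5=0xde  N=1 Z=0
after  1: x0=0xc2 x1=0x2c x2=0x8a x3=0xf2 x4=0xaa x5=0xde  N=1 Z=0
after  2: x0=0xc2 x1=0x2c x2=0x48 x3=0xf2 x4=0xaa x5=0xde  N=0 Z=0
after  3: x0=0xc2 x1=0x2c x2=0x48 x3=0xf2 x4=0x4e x5=0xde  N=0 Z=0
after  4: x0=0xc2 x1=0x2c x2=0x48 x3=0xba x4=0x4e x5=0xde  N=1 Z=0
after  5: x0=0xc2 x1=0x2c x2=0x48 x3=0xba x4=0xca x5=0xde  N=1 Z=0
after  6: x0=0xc2 x1=0x2c x2=0x48 x3=0xba x4=0x98 x5=0xde  N=1 Z=0
-- IRQ taken; context saved, return-PC = 7 --
mismatch: x3: reported 0xb2 vs actual 0xba

BAD = x3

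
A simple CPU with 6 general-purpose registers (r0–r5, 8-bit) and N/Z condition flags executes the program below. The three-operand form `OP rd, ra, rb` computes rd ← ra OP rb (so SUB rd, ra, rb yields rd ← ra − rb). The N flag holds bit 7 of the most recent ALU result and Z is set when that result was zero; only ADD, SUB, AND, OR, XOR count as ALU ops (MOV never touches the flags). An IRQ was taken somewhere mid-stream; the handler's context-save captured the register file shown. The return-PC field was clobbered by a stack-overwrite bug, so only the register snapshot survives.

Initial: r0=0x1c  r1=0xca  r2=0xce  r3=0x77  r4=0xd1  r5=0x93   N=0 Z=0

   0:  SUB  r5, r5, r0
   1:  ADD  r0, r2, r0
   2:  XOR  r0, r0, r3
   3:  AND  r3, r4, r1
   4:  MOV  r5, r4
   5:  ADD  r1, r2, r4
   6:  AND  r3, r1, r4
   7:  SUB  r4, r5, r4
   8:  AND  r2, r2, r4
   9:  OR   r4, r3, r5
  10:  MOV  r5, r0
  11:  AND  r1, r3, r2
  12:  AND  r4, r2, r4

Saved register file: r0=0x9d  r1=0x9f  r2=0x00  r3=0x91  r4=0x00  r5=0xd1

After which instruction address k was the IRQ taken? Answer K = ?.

K = 8

after  0: r0=0x1c r1=0xca r2=0xce r3=0x77 r4=0xd1 r5=0x77  N=0 Z=0
after  1: r0=0xea r1=0xca r2=0xce r3=0x77 r4=0xd1 r5=0x77  N=1 Z=0
after  2: r0=0x9d r1=0xca r2=0xce r3=0x77 r4=0xd1 r5=0x77  N=1 Z=0
after  3: r0=0x9d r1=0xca r2=0xce r3=0xc0 r4=0xd1 r5=0x77  N=1 Z=0
after  4: r0=0x9d r1=0xca r2=0xce r3=0xc0 r4=0xd1 r5=0xd1  N=1 Z=0
after  5: r0=0x9d r1=0x9f r2=0xce r3=0xc0 r4=0xd1 r5=0xd1  N=1 Z=0
after  6: r0=0x9d r1=0x9f r2=0xce r3=0x91 r4=0xd1 r5=0xd1  N=1 Z=0
after  7: r0=0x9d r1=0x9f r2=0xce r3=0x91 r4=0x00 r5=0xd1  N=0 Z=1
after  8: r0=0x9d r1=0x9f r2=0x00 r3=0x91 r4=0x00 r5=0xd1  N=0 Z=1
-- IRQ taken; context saved, return-PC = 9 --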